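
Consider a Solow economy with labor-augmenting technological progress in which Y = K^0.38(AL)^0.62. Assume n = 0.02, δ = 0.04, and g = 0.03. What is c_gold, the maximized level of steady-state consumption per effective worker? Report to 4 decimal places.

c_gold ≈ 1.4990

Break-even investment rate: n + g + δ = 0.02 + 0.03 + 0.04 = 0.09.
Golden rule sets MPK = n+g+δ: 0.38·k^(0.38−1) = 0.09, so k_gold = (0.38/0.09)^(1/0.62) ≈ 10.2079.
y_gold = 10.2079^0.38 ≈ 2.4177.
c_gold = y_gold − (n+g+δ)·k_gold = 2.4177 − 0.09·10.2079 ≈ 1.4990.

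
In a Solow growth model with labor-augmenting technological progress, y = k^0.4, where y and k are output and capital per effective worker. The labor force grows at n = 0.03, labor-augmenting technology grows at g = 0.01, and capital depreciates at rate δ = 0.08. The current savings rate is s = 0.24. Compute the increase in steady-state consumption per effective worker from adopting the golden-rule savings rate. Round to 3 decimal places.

Δc ≈ 0.132

Capital per effective worker breaks even when investment replaces (n + g + δ)·k; here n + g + δ = 0.12.
Current steady state (s = 0.24): k* = (0.24/0.12)^(1/0.6) ≈ 3.1748, y* = 3.1748^0.4 ≈ 1.5874, c* = (1−0.24)·1.5874 ≈ 1.2064.
Golden rule sets MPK = n+g+δ: 0.4·k^(0.4−1) = 0.12, so k_gold = (0.4/0.12)^(1/0.6) ≈ 7.4381.
y_gold = 7.4381^0.4 ≈ 2.2314, c_gold = y_gold − 0.12·k_gold ≈ 1.3389.
Gain: Δc = 1.3389 − 1.2064 ≈ 0.1324.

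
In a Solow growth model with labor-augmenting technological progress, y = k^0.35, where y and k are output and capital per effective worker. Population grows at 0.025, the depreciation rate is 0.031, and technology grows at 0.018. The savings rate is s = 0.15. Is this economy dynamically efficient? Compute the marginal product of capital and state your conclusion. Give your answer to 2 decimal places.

Capital per effective worker breaks even when investment replaces (n + g + δ)·k; here n + g + δ = 0.074.
Steady-state k*: s·k^0.35 = 0.074·k gives k* = (0.15/0.074)^(1/0.65) ≈ 2.9655.
MPK = 0.35·2.9655^(-0.65) ≈ 0.1727.
MPK > n+g+δ = 0.074, so the economy is dynamically efficient (under-saving).

dynamically efficient; MPK ≈ 0.17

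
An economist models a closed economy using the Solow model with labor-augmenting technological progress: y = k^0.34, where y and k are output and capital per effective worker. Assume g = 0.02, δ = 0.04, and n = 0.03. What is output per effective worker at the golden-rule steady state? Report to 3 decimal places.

y_gold ≈ 1.983

The effective depreciation rate is n + g + δ = 0.03 + 0.02 + 0.04 = 0.09.
Setting f'(k) = n+g+δ gives 0.34·k^(0.34−1) = 0.09, hence k_gold = (0.34/0.09)^(1/0.66) ≈ 7.4920.
Output: y_gold = k_gold^0.34 = 7.4920^0.34 ≈ 1.9832.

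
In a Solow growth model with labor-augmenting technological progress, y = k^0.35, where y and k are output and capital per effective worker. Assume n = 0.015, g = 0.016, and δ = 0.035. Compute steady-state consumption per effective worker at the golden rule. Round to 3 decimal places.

Capital per effective worker breaks even when investment replaces (n + g + δ)·k; here n + g + δ = 0.066.
Setting f'(k) = n+g+δ gives 0.35·k^(0.35−1) = 0.066, hence k_gold = (0.35/0.066)^(1/0.65) ≈ 13.0212.
y_gold = 13.0212^0.35 ≈ 2.4554.
c_gold = y_gold − (n+g+δ)·k_gold = 2.4554 − 0.066·13.0212 ≈ 1.5960.

c_gold ≈ 1.596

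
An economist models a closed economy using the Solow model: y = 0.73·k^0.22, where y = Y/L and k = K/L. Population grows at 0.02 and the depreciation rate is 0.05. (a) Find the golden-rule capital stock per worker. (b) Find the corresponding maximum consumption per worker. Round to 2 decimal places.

(a) k_gold ≈ 2.90; (b) c_gold ≈ 0.72

Capital per worker breaks even when investment replaces (n + δ)·k; here n + δ = 0.07.
At the golden rule the marginal product of capital equals n+δ: 0.22·0.73·k^(0.22−1) = 0.07. Solving, k_gold = (0.22·0.73/0.07)^(1/0.78) ≈ 2.8998.
y_gold = 0.73·2.8998^0.22 ≈ 0.9227; c_gold = y_gold − 0.07·k_gold ≈ 0.7197.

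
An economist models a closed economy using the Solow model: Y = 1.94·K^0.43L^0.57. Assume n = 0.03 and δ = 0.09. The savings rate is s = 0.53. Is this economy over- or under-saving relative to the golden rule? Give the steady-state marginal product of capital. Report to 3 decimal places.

over-saving; MPK ≈ 0.097

Capital per worker breaks even when investment replaces (n + δ)·k; here n + δ = 0.12.
Steady-state k*: s·A·k^0.43 = 0.12·k gives k* = (0.53·1.94/0.12)^(1/0.57) ≈ 43.3172.
MPK = 0.43·1.94·43.3172^(-0.57) ≈ 0.0974.
MPK < n+δ = 0.12, so the economy is dynamically inefficient (over-saving).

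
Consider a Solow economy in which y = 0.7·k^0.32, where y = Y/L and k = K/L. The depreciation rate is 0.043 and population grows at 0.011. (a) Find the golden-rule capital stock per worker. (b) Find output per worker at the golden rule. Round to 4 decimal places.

Capital per worker breaks even when investment replaces (n + δ)·k; here n + δ = 0.054.
Golden rule sets MPK = n+δ: 0.32·0.7·k^(0.32−1) = 0.054, so k_gold = (0.32·0.7/0.054)^(1/0.68) ≈ 8.1023.
y_gold = 0.7·8.1023^0.32 ≈ 1.3673.

(a) k_gold ≈ 8.1023; (b) y_gold ≈ 1.3673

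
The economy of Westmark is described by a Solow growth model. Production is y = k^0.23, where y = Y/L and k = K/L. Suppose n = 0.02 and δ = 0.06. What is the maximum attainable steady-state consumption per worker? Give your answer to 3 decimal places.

c_gold ≈ 1.056

The effective depreciation rate is n + δ = 0.02 + 0.06 = 0.08.
Setting f'(k) = n+δ gives 0.23·k^(0.23−1) = 0.08, hence k_gold = (0.23/0.08)^(1/0.77) ≈ 3.9412.
y_gold = 3.9412^0.23 ≈ 1.3709.
c_gold = y_gold − (n+δ)·k_gold = 1.3709 − 0.08·3.9412 ≈ 1.0556.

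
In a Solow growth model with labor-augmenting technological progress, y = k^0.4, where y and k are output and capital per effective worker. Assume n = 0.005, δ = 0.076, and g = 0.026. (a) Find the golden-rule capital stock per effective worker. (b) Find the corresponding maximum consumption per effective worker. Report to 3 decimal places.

(a) k_gold ≈ 9.005; (b) c_gold ≈ 1.445

Capital per effective worker breaks even when investment replaces (n + g + δ)·k; here n + g + δ = 0.107.
Maximizing c = f(k) − (n+g+δ)·k gives f'(k) = n+g+δ, i.e. 0.4·k^(0.4−1) = 0.107, so k_gold = (0.4/0.107)^(1/0.6) ≈ 9.0045.
y_gold = 9.0045^0.4 ≈ 2.4087; c_gold = y_gold − 0.107·k_gold ≈ 1.4452.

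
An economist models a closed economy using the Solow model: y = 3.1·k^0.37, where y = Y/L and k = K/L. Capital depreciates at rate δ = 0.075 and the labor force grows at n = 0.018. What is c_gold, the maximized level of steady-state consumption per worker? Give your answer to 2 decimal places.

c_gold ≈ 8.54

Capital per worker breaks even when investment replaces (n + δ)·k; here n + δ = 0.093.
Maximizing c = f(k) − (n+δ)·k gives f'(k) = n+δ, i.e. 0.37·3.1·k^(0.37−1) = 0.093, so k_gold = (0.37·3.1/0.093)^(1/0.63) ≈ 53.9354.
y_gold = 3.1·53.9354^0.37 ≈ 13.5567.
c_gold = y_gold − (n+δ)·k_gold = 13.5567 − 0.093·53.9354 ≈ 8.5407.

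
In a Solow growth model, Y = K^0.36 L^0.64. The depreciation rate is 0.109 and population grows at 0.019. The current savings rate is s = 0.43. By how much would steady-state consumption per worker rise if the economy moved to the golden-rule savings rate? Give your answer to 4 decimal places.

Δc ≈ 0.0180

The effective depreciation rate is n + δ = 0.019 + 0.109 = 0.128.
Current steady state (s = 0.43): k* = (0.43/0.128)^(1/0.64) ≈ 6.6417, y* = 6.6417^0.36 ≈ 1.9771, c* = (1−0.43)·1.9771 ≈ 1.1269.
At the golden rule the marginal product of capital equals n+δ: 0.36·k^(0.36−1) = 0.128. Solving, k_gold = (0.36/0.128)^(1/0.64) ≈ 5.0316.
y_gold = 5.0316^0.36 ≈ 1.7890, c_gold = y_gold − 0.128·k_gold ≈ 1.1450.
Gain: Δc = 1.1450 − 1.1269 ≈ 0.0180.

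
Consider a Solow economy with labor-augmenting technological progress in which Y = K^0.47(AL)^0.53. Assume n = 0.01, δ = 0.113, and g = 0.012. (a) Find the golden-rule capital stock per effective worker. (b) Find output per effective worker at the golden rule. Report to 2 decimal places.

(a) k_gold ≈ 10.52; (b) y_gold ≈ 3.02

Break-even investment rate: n + g + δ = 0.01 + 0.012 + 0.113 = 0.135.
Setting f'(k) = n+g+δ gives 0.47·k^(0.47−1) = 0.135, hence k_gold = (0.47/0.135)^(1/0.53) ≈ 10.5244.
y_gold = 10.5244^0.47 ≈ 3.0230.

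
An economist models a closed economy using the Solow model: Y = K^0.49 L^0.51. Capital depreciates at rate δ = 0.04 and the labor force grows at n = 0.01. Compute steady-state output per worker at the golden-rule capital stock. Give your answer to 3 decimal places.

Capital per worker breaks even when investment replaces (n + δ)·k; here n + δ = 0.05.
Maximizing c = f(k) − (n+δ)·k gives f'(k) = n+δ, i.e. 0.49·k^(0.49−1) = 0.05, so k_gold = (0.49/0.05)^(1/0.51) ≈ 87.8174.
Output: y_gold = k_gold^0.49 = 87.8174^0.49 ≈ 8.9610.

y_gold ≈ 8.961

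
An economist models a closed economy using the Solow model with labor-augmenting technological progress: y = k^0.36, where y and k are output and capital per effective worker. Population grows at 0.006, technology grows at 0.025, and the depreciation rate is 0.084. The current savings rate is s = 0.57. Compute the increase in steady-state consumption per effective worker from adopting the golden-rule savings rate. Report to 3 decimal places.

Capital per effective worker breaks even when investment replaces (n + g + δ)·k; here n + g + δ = 0.115.
Current steady state (s = 0.57): k* = (0.57/0.115)^(1/0.64) ≈ 12.1959, y* = 12.1959^0.36 ≈ 2.4606, c* = (1−0.57)·2.4606 ≈ 1.0580.
Maximizing c = f(k) − (n+g+δ)·k gives f'(k) = n+g+δ, i.e. 0.36·k^(0.36−1) = 0.115, so k_gold = (0.36/0.115)^(1/0.64) ≈ 5.9482.
y_gold = 5.9482^0.36 ≈ 1.9001, c_gold = y_gold − 0.115·k_gold ≈ 1.2161.
Gain: Δc = 1.2161 − 1.0580 ≈ 0.1580.

Δc ≈ 0.158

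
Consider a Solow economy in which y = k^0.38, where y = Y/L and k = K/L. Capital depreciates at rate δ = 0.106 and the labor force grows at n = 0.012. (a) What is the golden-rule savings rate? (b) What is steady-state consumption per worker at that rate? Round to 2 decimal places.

Capital per worker breaks even when investment replaces (n + δ)·k; here n + δ = 0.118.
For Cobb-Douglas, s_gold equals capital's share: s_gold = 0.38.
Setting f'(k) = n+δ gives 0.38·k^(0.38−1) = 0.118, hence k_gold = (0.38/0.118)^(1/0.62) ≈ 6.5947.
y_gold = 6.5947^0.38 ≈ 2.0478; c_gold = (1−0.38)·y_gold ≈ 1.2697.

(a) s_gold = 0.38; (b) c_gold ≈ 1.27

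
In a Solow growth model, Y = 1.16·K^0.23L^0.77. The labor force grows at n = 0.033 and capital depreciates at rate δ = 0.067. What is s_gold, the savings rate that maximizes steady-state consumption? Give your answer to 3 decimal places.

The effective depreciation rate is n + δ = 0.033 + 0.067 = 0.1.
At the golden rule MPK = n+δ, and in any Cobb-Douglas steady state s = (n+δ)·k/y = MPK·k/y = capital's share 0.23.

s_gold = 0.230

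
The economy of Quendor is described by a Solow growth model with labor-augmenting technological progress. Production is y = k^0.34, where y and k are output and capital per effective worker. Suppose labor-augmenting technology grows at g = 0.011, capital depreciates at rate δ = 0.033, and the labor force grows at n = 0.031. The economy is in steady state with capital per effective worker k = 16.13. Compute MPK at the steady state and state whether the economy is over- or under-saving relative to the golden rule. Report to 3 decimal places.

over-saving; MPK ≈ 0.054

The effective depreciation rate is n + g + δ = 0.031 + 0.011 + 0.033 = 0.075.
MPK = 0.34·k^(0.34−1) = 0.34·16.13^(-0.66) ≈ 0.0543.
MPK < 0.075, so the economy is dynamically inefficient (over-saving).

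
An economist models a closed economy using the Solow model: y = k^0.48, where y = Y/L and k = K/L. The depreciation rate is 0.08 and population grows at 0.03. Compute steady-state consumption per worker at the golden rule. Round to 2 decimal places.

n + δ = 0.03 + 0.08 = 0.11.
Setting f'(k) = n+δ gives 0.48·k^(0.48−1) = 0.11, hence k_gold = (0.48/0.11)^(1/0.52) ≈ 17.0011.
y_gold = 17.0011^0.48 ≈ 3.8961.
c_gold = y_gold − (n+δ)·k_gold = 3.8961 − 0.11·17.0011 ≈ 2.0260.

c_gold ≈ 2.03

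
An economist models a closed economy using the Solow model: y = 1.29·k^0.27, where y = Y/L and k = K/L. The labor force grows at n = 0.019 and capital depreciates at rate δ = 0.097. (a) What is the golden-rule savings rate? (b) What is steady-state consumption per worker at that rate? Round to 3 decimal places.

(a) s_gold = 0.270; (b) c_gold ≈ 1.414

n + δ = 0.019 + 0.097 = 0.116.
For Cobb-Douglas, s_gold equals capital's share: s_gold = 0.27.
At the golden rule the marginal product of capital equals n+δ: 0.27·1.29·k^(0.27−1) = 0.116. Solving, k_gold = (0.27·1.29/0.116)^(1/0.73) ≈ 4.5092.
y_gold = 1.29·4.5092^0.27 ≈ 1.9373; c_gold = (1−0.27)·y_gold ≈ 1.4142.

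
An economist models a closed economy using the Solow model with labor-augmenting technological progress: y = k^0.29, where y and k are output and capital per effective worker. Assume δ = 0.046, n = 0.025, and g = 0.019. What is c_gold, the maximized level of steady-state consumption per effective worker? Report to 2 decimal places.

c_gold ≈ 1.15

n + g + δ = 0.025 + 0.019 + 0.046 = 0.09.
At the golden rule the marginal product of capital equals n+g+δ: 0.29·k^(0.29−1) = 0.09. Solving, k_gold = (0.29/0.09)^(1/0.71) ≈ 5.1965.
y_gold = 5.1965^0.29 ≈ 1.6127.
c_gold = y_gold − (n+g+δ)·k_gold = 1.6127 − 0.09·5.1965 ≈ 1.1450.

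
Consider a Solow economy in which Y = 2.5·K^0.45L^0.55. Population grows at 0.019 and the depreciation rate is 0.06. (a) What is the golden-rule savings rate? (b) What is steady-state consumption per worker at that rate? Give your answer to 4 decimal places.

Break-even investment rate: n + δ = 0.019 + 0.06 = 0.079.
For Cobb-Douglas, s_gold equals capital's share: s_gold = 0.45.
At the golden rule the marginal product of capital equals n+δ: 0.45·2.5·k^(0.45−1) = 0.079. Solving, k_gold = (0.45·2.5/0.079)^(1/0.55) ≈ 125.1178.
y_gold = 2.5·125.1178^0.45 ≈ 21.9651; c_gold = (1−0.45)·y_gold ≈ 12.0808.

(a) s_gold = 0.4500; (b) c_gold ≈ 12.0808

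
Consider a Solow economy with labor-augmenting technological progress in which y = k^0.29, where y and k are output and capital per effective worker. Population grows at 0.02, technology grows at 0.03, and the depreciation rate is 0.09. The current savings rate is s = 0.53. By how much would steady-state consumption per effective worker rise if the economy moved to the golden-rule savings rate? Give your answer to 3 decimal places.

Δc ≈ 0.146

The effective depreciation rate is n + g + δ = 0.02 + 0.03 + 0.09 = 0.14.
Current steady state (s = 0.53): k* = (0.53/0.14)^(1/0.71) ≈ 6.5207, y* = 6.5207^0.29 ≈ 1.7224, c* = (1−0.53)·1.7224 ≈ 0.8095.
Golden rule sets MPK = n+g+δ: 0.29·k^(0.29−1) = 0.14, so k_gold = (0.29/0.14)^(1/0.71) ≈ 2.7890.
y_gold = 2.7890^0.29 ≈ 1.3464, c_gold = y_gold − 0.14·k_gold ≈ 0.9560.
Gain: Δc = 0.9560 − 0.8095 ≈ 0.1464.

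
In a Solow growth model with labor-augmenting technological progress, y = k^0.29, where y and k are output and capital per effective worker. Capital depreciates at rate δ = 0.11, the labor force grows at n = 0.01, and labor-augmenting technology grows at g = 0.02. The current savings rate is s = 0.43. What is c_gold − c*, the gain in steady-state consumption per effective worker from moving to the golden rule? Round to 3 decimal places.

Δc ≈ 0.055

The effective depreciation rate is n + g + δ = 0.01 + 0.02 + 0.11 = 0.14.
Current steady state (s = 0.43): k* = (0.43/0.14)^(1/0.71) ≈ 4.8573, y* = 4.8573^0.29 ≈ 1.5814, c* = (1−0.43)·1.5814 ≈ 0.9014.
At the golden rule the marginal product of capital equals n+g+δ: 0.29·k^(0.29−1) = 0.14. Solving, k_gold = (0.29/0.14)^(1/0.71) ≈ 2.7890.
y_gold = 2.7890^0.29 ≈ 1.3464, c_gold = y_gold − 0.14·k_gold ≈ 0.9560.
Gain: Δc = 0.9560 − 0.9014 ≈ 0.0545.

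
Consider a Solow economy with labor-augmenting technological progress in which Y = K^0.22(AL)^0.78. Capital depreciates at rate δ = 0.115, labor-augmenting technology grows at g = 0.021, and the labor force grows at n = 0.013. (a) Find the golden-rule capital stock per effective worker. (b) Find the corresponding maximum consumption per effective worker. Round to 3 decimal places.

(a) k_gold ≈ 1.648; (b) c_gold ≈ 0.871

n + g + δ = 0.013 + 0.021 + 0.115 = 0.149.
Maximizing c = f(k) − (n+g+δ)·k gives f'(k) = n+g+δ, i.e. 0.22·k^(0.22−1) = 0.149, so k_gold = (0.22/0.149)^(1/0.78) ≈ 1.6480.
y_gold = 1.6480^0.22 ≈ 1.1162; c_gold = y_gold − 0.149·k_gold ≈ 0.8706.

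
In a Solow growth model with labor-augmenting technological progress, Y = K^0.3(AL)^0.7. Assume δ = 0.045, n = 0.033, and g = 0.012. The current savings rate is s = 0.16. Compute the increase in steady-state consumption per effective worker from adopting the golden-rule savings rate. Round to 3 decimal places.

The effective depreciation rate is n + g + δ = 0.033 + 0.012 + 0.045 = 0.09.
Current steady state (s = 0.16): k* = (0.16/0.09)^(1/0.7) ≈ 2.2749, y* = 2.2749^0.3 ≈ 1.2796, c* = (1−0.16)·1.2796 ≈ 1.0749.
Setting f'(k) = n+g+δ gives 0.3·k^(0.3−1) = 0.09, hence k_gold = (0.3/0.09)^(1/0.7) ≈ 5.5843.
y_gold = 5.5843^0.3 ≈ 1.6753, c_gold = y_gold − 0.09·k_gold ≈ 1.1727.
Gain: Δc = 1.1727 − 1.0749 ≈ 0.0978.

Δc ≈ 0.098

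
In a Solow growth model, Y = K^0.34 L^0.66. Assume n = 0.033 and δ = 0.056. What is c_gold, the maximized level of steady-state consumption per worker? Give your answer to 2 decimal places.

Break-even investment rate: n + δ = 0.033 + 0.056 = 0.089.
Golden rule sets MPK = n+δ: 0.34·k^(0.34−1) = 0.089, so k_gold = (0.34/0.089)^(1/0.66) ≈ 7.6200.
y_gold = 7.6200^0.34 ≈ 1.9946.
c_gold = y_gold − (n+δ)·k_gold = 1.9946 − 0.089·7.6200 ≈ 1.3165.

c_gold ≈ 1.32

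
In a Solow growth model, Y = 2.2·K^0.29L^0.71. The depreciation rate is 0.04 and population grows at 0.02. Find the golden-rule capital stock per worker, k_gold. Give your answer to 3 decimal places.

k_gold ≈ 27.926

Break-even investment rate: n + δ = 0.02 + 0.04 = 0.06.
Setting f'(k) = n+δ gives 0.29·2.2·k^(0.29−1) = 0.06, hence k_gold = (0.29·2.2/0.06)^(1/0.71) ≈ 27.9263.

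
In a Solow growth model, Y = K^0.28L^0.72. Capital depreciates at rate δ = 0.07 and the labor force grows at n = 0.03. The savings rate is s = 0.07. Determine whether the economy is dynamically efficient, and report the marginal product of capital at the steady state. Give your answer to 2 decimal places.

The effective depreciation rate is n + δ = 0.03 + 0.07 = 0.1.
Steady-state k*: s·k^0.28 = 0.1·k gives k* = (0.07/0.1)^(1/0.72) ≈ 0.6093.
MPK = 0.28·0.6093^(-0.72) ≈ 0.4000.
MPK > n+δ = 0.1, so the economy is dynamically efficient (under-saving).

dynamically efficient; MPK ≈ 0.40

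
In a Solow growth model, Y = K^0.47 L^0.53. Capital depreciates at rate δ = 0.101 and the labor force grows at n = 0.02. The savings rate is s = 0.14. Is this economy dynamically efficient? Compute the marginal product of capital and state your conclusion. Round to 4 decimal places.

dynamically efficient; MPK ≈ 0.4062

n + δ = 0.02 + 0.101 = 0.121.
Steady-state k*: s·k^0.47 = 0.121·k gives k* = (0.14/0.121)^(1/0.53) ≈ 1.3168.
MPK = 0.47·1.3168^(-0.53) ≈ 0.4062.
MPK > n+δ = 0.121, so the economy is dynamically efficient (under-saving).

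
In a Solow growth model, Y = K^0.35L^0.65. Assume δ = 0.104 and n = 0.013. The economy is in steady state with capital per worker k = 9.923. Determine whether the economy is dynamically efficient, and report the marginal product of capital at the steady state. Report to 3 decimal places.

Capital per worker breaks even when investment replaces (n + δ)·k; here n + δ = 0.117.
MPK = 0.35·k^(0.35−1) = 0.35·9.923^(-0.65) ≈ 0.0787.
MPK < 0.117, so the economy is dynamically inefficient (over-saving).

dynamically inefficient; MPK ≈ 0.079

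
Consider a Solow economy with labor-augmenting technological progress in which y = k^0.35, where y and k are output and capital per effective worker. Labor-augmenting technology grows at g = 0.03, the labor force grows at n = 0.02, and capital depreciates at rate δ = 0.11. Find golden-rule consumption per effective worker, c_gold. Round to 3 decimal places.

n + g + δ = 0.02 + 0.03 + 0.11 = 0.16.
Golden rule sets MPK = n+g+δ: 0.35·k^(0.35−1) = 0.16, so k_gold = (0.35/0.16)^(1/0.65) ≈ 3.3342.
y_gold = 3.3342^0.35 ≈ 1.5242.
c_gold = y_gold − (n+g+δ)·k_gold = 1.5242 − 0.16·3.3342 ≈ 0.9907.

c_gold ≈ 0.991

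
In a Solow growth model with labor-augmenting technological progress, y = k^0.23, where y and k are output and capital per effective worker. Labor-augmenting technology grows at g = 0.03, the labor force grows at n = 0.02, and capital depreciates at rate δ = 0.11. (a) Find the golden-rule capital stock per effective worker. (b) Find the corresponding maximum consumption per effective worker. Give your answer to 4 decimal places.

Break-even investment rate: n + g + δ = 0.02 + 0.03 + 0.11 = 0.16.
At the golden rule the marginal product of capital equals n+g+δ: 0.23·k^(0.23−1) = 0.16. Solving, k_gold = (0.23/0.16)^(1/0.77) ≈ 1.6021.
y_gold = 1.6021^0.23 ≈ 1.1145; c_gold = y_gold − 0.16·k_gold ≈ 0.8582.

(a) k_gold ≈ 1.6021; (b) c_gold ≈ 0.8582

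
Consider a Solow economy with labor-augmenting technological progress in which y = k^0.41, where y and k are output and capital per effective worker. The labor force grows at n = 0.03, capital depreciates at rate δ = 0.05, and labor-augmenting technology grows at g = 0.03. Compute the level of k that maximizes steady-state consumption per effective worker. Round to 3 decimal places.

Capital per effective worker breaks even when investment replaces (n + g + δ)·k; here n + g + δ = 0.11.
At the golden rule the marginal product of capital equals n+g+δ: 0.41·k^(0.41−1) = 0.11. Solving, k_gold = (0.41/0.11)^(1/0.59) ≈ 9.2995.

k_gold ≈ 9.300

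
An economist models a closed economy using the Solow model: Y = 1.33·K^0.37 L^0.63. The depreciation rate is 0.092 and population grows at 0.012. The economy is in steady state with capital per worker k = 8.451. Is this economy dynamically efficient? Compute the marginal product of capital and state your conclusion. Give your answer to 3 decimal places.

dynamically efficient; MPK ≈ 0.128

Capital per worker breaks even when investment replaces (n + δ)·k; here n + δ = 0.104.
MPK = 0.37·1.33·k^(0.37−1) = 0.37·1.33·8.451^(-0.63) ≈ 0.1283.
MPK > 0.104, so the economy is dynamically efficient (under-saving).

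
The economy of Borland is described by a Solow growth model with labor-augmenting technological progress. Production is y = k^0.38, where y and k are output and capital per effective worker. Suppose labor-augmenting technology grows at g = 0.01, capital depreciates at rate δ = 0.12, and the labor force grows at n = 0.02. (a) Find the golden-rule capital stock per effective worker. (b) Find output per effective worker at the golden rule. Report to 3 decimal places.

(a) k_gold ≈ 4.478; (b) y_gold ≈ 1.768

The effective depreciation rate is n + g + δ = 0.02 + 0.01 + 0.12 = 0.15.
Maximizing c = f(k) − (n+g+δ)·k gives f'(k) = n+g+δ, i.e. 0.38·k^(0.38−1) = 0.15, so k_gold = (0.38/0.15)^(1/0.62) ≈ 4.4783.
y_gold = 4.4783^0.38 ≈ 1.7678.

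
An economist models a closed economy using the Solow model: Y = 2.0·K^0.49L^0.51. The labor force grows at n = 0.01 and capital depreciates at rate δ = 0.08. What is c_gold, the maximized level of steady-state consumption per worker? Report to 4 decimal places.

c_gold ≈ 10.1139

Break-even investment rate: n + δ = 0.01 + 0.08 = 0.09.
At the golden rule the marginal product of capital equals n+δ: 0.49·2.0·k^(0.49−1) = 0.09. Solving, k_gold = (0.49·2.0/0.09)^(1/0.51) ≈ 107.9695.
y_gold = 2.0·107.9695^0.49 ≈ 19.8311.
c_gold = y_gold − (n+δ)·k_gold = 19.8311 − 0.09·107.9695 ≈ 10.1139.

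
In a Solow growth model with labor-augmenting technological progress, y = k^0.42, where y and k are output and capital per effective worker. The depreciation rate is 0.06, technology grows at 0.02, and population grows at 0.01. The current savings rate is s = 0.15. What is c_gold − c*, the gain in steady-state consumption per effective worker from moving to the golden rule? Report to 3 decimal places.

Δc ≈ 0.539

Capital per effective worker breaks even when investment replaces (n + g + δ)·k; here n + g + δ = 0.09.
Current steady state (s = 0.15): k* = (0.15/0.09)^(1/0.58) ≈ 2.4127, y* = 2.4127^0.42 ≈ 1.4476, c* = (1−0.15)·1.4476 ≈ 1.2305.
At the golden rule the marginal product of capital equals n+g+δ: 0.42·k^(0.42−1) = 0.09. Solving, k_gold = (0.42/0.09)^(1/0.58) ≈ 14.2384.
y_gold = 14.2384^0.42 ≈ 3.0511, c_gold = y_gold − 0.09·k_gold ≈ 1.7696.
Gain: Δc = 1.7696 − 1.2305 ≈ 0.5392.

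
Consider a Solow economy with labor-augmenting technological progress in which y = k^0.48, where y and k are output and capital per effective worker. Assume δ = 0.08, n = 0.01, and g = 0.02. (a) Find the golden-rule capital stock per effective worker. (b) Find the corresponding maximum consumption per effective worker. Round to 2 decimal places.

n + g + δ = 0.01 + 0.02 + 0.08 = 0.11.
At the golden rule the marginal product of capital equals n+g+δ: 0.48·k^(0.48−1) = 0.11. Solving, k_gold = (0.48/0.11)^(1/0.52) ≈ 17.0011.
y_gold = 17.0011^0.48 ≈ 3.8961; c_gold = y_gold − 0.11·k_gold ≈ 2.0260.

(a) k_gold ≈ 17.00; (b) c_gold ≈ 2.03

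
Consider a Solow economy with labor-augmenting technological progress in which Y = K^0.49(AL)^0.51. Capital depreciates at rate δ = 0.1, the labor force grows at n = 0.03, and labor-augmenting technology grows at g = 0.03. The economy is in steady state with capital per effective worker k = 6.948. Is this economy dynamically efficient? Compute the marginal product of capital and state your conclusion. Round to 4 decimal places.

dynamically efficient; MPK ≈ 0.1823

Break-even investment rate: n + g + δ = 0.03 + 0.03 + 0.1 = 0.16.
MPK = 0.49·k^(0.49−1) = 0.49·6.948^(-0.51) ≈ 0.1823.
MPK > 0.16, so the economy is dynamically efficient (under-saving).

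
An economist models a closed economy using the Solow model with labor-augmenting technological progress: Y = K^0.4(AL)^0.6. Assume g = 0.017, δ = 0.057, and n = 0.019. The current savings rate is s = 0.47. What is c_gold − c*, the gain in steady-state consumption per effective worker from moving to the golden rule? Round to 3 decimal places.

n + g + δ = 0.019 + 0.017 + 0.057 = 0.093.
Current steady state (s = 0.47): k* = (0.47/0.093)^(1/0.6) ≈ 14.8830, y* = 14.8830^0.4 ≈ 2.9449, c* = (1−0.47)·2.9449 ≈ 1.5608.
At the golden rule the marginal product of capital equals n+g+δ: 0.4·k^(0.4−1) = 0.093. Solving, k_gold = (0.4/0.093)^(1/0.6) ≈ 11.3753.
y_gold = 11.3753^0.4 ≈ 2.6448, c_gold = y_gold − 0.093·k_gold ≈ 1.5869.
Gain: Δc = 1.5869 − 1.5608 ≈ 0.0260.

Δc ≈ 0.026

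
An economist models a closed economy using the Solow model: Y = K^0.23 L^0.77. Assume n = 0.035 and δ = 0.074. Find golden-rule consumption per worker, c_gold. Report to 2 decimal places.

c_gold ≈ 0.96

Break-even investment rate: n + δ = 0.035 + 0.074 = 0.109.
At the golden rule the marginal product of capital equals n+δ: 0.23·k^(0.23−1) = 0.109. Solving, k_gold = (0.23/0.109)^(1/0.77) ≈ 2.6374.
y_gold = 2.6374^0.23 ≈ 1.2499.
c_gold = y_gold − (n+δ)·k_gold = 1.2499 − 0.109·2.6374 ≈ 0.9624.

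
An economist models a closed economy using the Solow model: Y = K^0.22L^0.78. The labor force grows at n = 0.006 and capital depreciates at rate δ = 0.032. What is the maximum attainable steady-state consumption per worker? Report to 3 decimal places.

c_gold ≈ 1.280

Break-even investment rate: n + δ = 0.006 + 0.032 = 0.038.
Maximizing c = f(k) − (n+δ)·k gives f'(k) = n+δ, i.e. 0.22·k^(0.22−1) = 0.038, so k_gold = (0.22/0.038)^(1/0.78) ≈ 9.5004.
y_gold = 9.5004^0.22 ≈ 1.6410.
c_gold = y_gold − (n+δ)·k_gold = 1.6410 − 0.038·9.5004 ≈ 1.2800.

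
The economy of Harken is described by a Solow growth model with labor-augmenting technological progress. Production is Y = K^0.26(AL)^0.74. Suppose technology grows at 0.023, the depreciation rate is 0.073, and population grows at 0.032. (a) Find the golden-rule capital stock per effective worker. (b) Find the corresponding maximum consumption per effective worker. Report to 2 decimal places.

n + g + δ = 0.032 + 0.023 + 0.073 = 0.128.
Setting f'(k) = n+g+δ gives 0.26·k^(0.26−1) = 0.128, hence k_gold = (0.26/0.128)^(1/0.74) ≈ 2.6055.
y_gold = 2.6055^0.26 ≈ 1.2827; c_gold = y_gold − 0.128·k_gold ≈ 0.9492.

(a) k_gold ≈ 2.61; (b) c_gold ≈ 0.95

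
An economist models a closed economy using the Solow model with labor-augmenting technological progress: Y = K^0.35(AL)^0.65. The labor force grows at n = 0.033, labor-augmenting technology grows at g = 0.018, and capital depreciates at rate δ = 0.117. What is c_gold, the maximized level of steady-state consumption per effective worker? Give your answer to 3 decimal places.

c_gold ≈ 0.965

Break-even investment rate: n + g + δ = 0.033 + 0.018 + 0.117 = 0.168.
Maximizing c = f(k) − (n+g+δ)·k gives f'(k) = n+g+δ, i.e. 0.35·k^(0.35−1) = 0.168, so k_gold = (0.35/0.168)^(1/0.65) ≈ 3.0931.
y_gold = 3.0931^0.35 ≈ 1.4847.
c_gold = y_gold − (n+g+δ)·k_gold = 1.4847 − 0.168·3.0931 ≈ 0.9651.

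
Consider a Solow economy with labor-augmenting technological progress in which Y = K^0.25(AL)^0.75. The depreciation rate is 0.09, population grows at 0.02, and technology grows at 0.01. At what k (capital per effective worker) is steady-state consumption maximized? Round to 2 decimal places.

n + g + δ = 0.02 + 0.01 + 0.09 = 0.12.
Setting f'(k) = n+g+δ gives 0.25·k^(0.25−1) = 0.12, hence k_gold = (0.25/0.12)^(1/0.75) ≈ 2.6608.

k_gold ≈ 2.66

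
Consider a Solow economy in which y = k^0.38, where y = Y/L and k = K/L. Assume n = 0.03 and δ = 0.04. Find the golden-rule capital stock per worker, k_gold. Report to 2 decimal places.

Capital per worker breaks even when investment replaces (n + δ)·k; here n + δ = 0.07.
At the golden rule the marginal product of capital equals n+δ: 0.38·k^(0.38−1) = 0.07. Solving, k_gold = (0.38/0.07)^(1/0.62) ≈ 15.3101.

k_gold ≈ 15.31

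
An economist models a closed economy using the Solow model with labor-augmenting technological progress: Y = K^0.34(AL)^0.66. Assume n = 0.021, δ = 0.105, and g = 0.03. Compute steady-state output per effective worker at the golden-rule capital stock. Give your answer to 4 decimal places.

y_gold ≈ 1.4938

Capital per effective worker breaks even when investment replaces (n + g + δ)·k; here n + g + δ = 0.156.
At the golden rule the marginal product of capital equals n+g+δ: 0.34·k^(0.34−1) = 0.156. Solving, k_gold = (0.34/0.156)^(1/0.66) ≈ 3.2558.
Output: y_gold = k_gold^0.34 = 3.2558^0.34 ≈ 1.4938.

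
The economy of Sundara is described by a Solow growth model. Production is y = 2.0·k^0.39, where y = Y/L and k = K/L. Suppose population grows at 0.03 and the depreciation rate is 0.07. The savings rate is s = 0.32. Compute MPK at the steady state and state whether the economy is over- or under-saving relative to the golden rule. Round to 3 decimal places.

under-saving; MPK ≈ 0.122

The effective depreciation rate is n + δ = 0.03 + 0.07 = 0.1.
Steady-state k*: s·A·k^0.39 = 0.1·k gives k* = (0.32·2.0/0.1)^(1/0.61) ≈ 20.9704.
MPK = 0.39·2.0·20.9704^(-0.61) ≈ 0.1219.
MPK > n+δ = 0.1, so the economy is dynamically efficient (under-saving).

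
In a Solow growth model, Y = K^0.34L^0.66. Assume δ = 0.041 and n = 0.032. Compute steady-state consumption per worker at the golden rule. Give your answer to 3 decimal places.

c_gold ≈ 1.458

Capital per worker breaks even when investment replaces (n + δ)·k; here n + δ = 0.073.
At the golden rule the marginal product of capital equals n+δ: 0.34·k^(0.34−1) = 0.073. Solving, k_gold = (0.34/0.073)^(1/0.66) ≈ 10.2886.
y_gold = 10.2886^0.34 ≈ 2.2090.
c_gold = y_gold − (n+δ)·k_gold = 2.2090 − 0.073·10.2886 ≈ 1.4580.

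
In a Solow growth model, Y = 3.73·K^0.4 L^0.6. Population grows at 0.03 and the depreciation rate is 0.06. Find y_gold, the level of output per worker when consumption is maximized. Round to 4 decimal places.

y_gold ≈ 24.2508

The effective depreciation rate is n + δ = 0.03 + 0.06 = 0.09.
At the golden rule the marginal product of capital equals n+δ: 0.4·3.73·k^(0.4−1) = 0.09. Solving, k_gold = (0.4·3.73/0.09)^(1/0.6) ≈ 107.7814.
Output: y_gold = 3.73·k_gold^0.4 = 3.73·107.7814^0.4 ≈ 24.2508.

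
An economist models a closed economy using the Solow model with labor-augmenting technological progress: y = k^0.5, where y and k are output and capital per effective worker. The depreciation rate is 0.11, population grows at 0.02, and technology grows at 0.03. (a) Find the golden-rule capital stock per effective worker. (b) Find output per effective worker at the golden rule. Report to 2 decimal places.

(a) k_gold ≈ 9.77; (b) y_gold ≈ 3.12

The effective depreciation rate is n + g + δ = 0.02 + 0.03 + 0.11 = 0.16.
At the golden rule the marginal product of capital equals n+g+δ: 0.5·k^(0.5−1) = 0.16. Solving, k_gold = (0.5/0.16)^(1/0.5) ≈ 9.7656.
y_gold = 9.7656^0.5 ≈ 3.1250.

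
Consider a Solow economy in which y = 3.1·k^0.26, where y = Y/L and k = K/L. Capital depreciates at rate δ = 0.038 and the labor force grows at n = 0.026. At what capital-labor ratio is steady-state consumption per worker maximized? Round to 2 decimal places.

Break-even investment rate: n + δ = 0.026 + 0.038 = 0.064.
Maximizing c = f(k) − (n+δ)·k gives f'(k) = n+δ, i.e. 0.26·3.1·k^(0.26−1) = 0.064, so k_gold = (0.26·3.1/0.064)^(1/0.74) ≈ 30.6687.

k_gold ≈ 30.67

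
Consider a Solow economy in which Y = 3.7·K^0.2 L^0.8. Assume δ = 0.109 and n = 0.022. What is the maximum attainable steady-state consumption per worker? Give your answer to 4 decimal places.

n + δ = 0.022 + 0.109 = 0.131.
At the golden rule the marginal product of capital equals n+δ: 0.2·3.7·k^(0.2−1) = 0.131. Solving, k_gold = (0.2·3.7/0.131)^(1/0.8) ≈ 8.7086.
y_gold = 3.7·8.7086^0.2 ≈ 5.7042.
c_gold = y_gold − (n+δ)·k_gold = 5.7042 − 0.131·8.7086 ≈ 4.5633.

c_gold ≈ 4.5633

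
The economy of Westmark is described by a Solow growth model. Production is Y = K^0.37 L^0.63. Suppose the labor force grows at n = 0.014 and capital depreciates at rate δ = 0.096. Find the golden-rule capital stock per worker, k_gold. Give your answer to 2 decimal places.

Capital per worker breaks even when investment replaces (n + δ)·k; here n + δ = 0.11.
Setting f'(k) = n+δ gives 0.37·k^(0.37−1) = 0.11, hence k_gold = (0.37/0.11)^(1/0.63) ≈ 6.8581.

k_gold ≈ 6.86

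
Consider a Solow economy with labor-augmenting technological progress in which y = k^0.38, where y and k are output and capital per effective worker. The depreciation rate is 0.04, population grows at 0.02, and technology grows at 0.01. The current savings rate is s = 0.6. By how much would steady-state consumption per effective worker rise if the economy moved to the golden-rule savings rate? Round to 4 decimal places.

Break-even investment rate: n + g + δ = 0.02 + 0.01 + 0.04 = 0.07.
Current steady state (s = 0.6): k* = (0.6/0.07)^(1/0.62) ≈ 31.9834, y* = 31.9834^0.38 ≈ 3.7314, c* = (1−0.6)·3.7314 ≈ 1.4926.
At the golden rule the marginal product of capital equals n+g+δ: 0.38·k^(0.38−1) = 0.07. Solving, k_gold = (0.38/0.07)^(1/0.62) ≈ 15.3101.
y_gold = 15.3101^0.38 ≈ 2.8203, c_gold = y_gold − 0.07·k_gold ≈ 1.7486.
Gain: Δc = 1.7486 − 1.4926 ≈ 0.2560.

Δc ≈ 0.2560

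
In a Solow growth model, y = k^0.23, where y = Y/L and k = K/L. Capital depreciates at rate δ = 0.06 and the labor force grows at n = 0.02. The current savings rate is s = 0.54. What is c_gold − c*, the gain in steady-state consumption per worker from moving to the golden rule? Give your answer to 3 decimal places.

The effective depreciation rate is n + δ = 0.02 + 0.06 = 0.08.
Current steady state (s = 0.54): k* = (0.54/0.08)^(1/0.77) ≈ 11.9404, y* = 11.9404^0.23 ≈ 1.7689, c* = (1−0.54)·1.7689 ≈ 0.8137.
Setting f'(k) = n+δ gives 0.23·k^(0.23−1) = 0.08, hence k_gold = (0.23/0.08)^(1/0.77) ≈ 3.9412.
y_gold = 3.9412^0.23 ≈ 1.3709, c_gold = y_gold − 0.08·k_gold ≈ 1.0556.
Gain: Δc = 1.0556 − 0.8137 ≈ 0.2419.

Δc ≈ 0.242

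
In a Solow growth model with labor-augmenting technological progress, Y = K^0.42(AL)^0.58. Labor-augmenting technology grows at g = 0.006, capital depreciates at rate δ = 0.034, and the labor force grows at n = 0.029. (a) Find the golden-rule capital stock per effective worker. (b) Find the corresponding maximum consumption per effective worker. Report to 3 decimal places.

Capital per effective worker breaks even when investment replaces (n + g + δ)·k; here n + g + δ = 0.069.
At the golden rule the marginal product of capital equals n+g+δ: 0.42·k^(0.42−1) = 0.069. Solving, k_gold = (0.42/0.069)^(1/0.58) ≈ 22.5120.
y_gold = 22.5120^0.42 ≈ 3.6984; c_gold = y_gold − 0.069·k_gold ≈ 2.1451.

(a) k_gold ≈ 22.512; (b) c_gold ≈ 2.145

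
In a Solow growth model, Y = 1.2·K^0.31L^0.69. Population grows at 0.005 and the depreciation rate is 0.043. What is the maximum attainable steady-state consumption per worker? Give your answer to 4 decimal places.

c_gold ≈ 2.0776

n + δ = 0.005 + 0.043 = 0.048.
Golden rule sets MPK = n+δ: 0.31·1.2·k^(0.31−1) = 0.048, so k_gold = (0.31·1.2/0.048)^(1/0.69) ≈ 19.4466.
y_gold = 1.2·19.4466^0.31 ≈ 3.0111.
c_gold = y_gold − (n+δ)·k_gold = 3.0111 − 0.048·19.4466 ≈ 2.0776.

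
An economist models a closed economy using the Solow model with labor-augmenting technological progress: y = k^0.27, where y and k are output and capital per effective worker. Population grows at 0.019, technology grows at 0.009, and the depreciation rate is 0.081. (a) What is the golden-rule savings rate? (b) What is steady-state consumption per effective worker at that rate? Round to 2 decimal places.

(a) s_gold = 0.27; (b) c_gold ≈ 1.02

Break-even investment rate: n + g + δ = 0.019 + 0.009 + 0.081 = 0.109.
For Cobb-Douglas, s_gold equals capital's share: s_gold = 0.27.
Golden rule sets MPK = n+g+δ: 0.27·k^(0.27−1) = 0.109, so k_gold = (0.27/0.109)^(1/0.73) ≈ 3.4645.
y_gold = 3.4645^0.27 ≈ 1.3986; c_gold = (1−0.27)·y_gold ≈ 1.0210.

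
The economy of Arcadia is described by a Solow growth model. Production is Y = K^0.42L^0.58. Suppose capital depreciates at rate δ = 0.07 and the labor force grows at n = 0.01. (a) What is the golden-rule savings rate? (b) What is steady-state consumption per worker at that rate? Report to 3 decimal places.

Capital per worker breaks even when investment replaces (n + δ)·k; here n + δ = 0.08.
For Cobb-Douglas, s_gold equals capital's share: s_gold = 0.42.
At the golden rule the marginal product of capital equals n+δ: 0.42·k^(0.42−1) = 0.08. Solving, k_gold = (0.42/0.08)^(1/0.58) ≈ 17.4443.
y_gold = 17.4443^0.42 ≈ 3.3227; c_gold = (1−0.42)·y_gold ≈ 1.9272.

(a) s_gold = 0.420; (b) c_gold ≈ 1.927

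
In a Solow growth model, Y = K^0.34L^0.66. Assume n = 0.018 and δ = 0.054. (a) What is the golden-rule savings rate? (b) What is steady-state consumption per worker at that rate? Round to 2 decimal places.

(a) s_gold = 0.34; (b) c_gold ≈ 1.47

The effective depreciation rate is n + δ = 0.018 + 0.054 = 0.072.
For Cobb-Douglas, s_gold equals capital's share: s_gold = 0.34.
Golden rule sets MPK = n+δ: 0.34·k^(0.34−1) = 0.072, so k_gold = (0.34/0.072)^(1/0.66) ≈ 10.5059.
y_gold = 10.5059^0.34 ≈ 2.2248; c_gold = (1−0.34)·y_gold ≈ 1.4684.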